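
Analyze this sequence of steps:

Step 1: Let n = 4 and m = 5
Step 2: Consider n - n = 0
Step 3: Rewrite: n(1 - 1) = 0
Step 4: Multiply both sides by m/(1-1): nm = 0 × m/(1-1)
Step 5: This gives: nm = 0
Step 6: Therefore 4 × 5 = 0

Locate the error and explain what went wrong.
Step 4: Multiply both sides by m/(1-1): nm = 0 × m/(1-1)

Step 4 multiplies both sides by m/(1-1). However, 1-1 = 0, so this is multiplication by m/0, which is undefined. We cannot multiply by an undefined expression.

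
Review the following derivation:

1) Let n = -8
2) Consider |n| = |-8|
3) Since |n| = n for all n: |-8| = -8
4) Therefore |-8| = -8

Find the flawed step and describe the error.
Step 3: Since |n| = n for all n: |-8| = -8

Step 3 incorrectly states that |n| = n for all n. The correct definition is |n| = n when n >= 0, and |n| = -n when n < 0. Since -8 < 0, we have |-8| = -(-8) = 8, not -8.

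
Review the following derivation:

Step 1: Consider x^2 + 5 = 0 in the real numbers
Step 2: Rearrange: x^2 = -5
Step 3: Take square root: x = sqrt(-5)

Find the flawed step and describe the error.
Step 3: Take square root: x = sqrt(-5)

Step 3 takes the square root of -5, which is negative. In the real number system, the square root of a negative number is undefined. The equation x^2 + 5 = 0 has no real solutions. Square roots of negative numbers only exist in the complex numbers.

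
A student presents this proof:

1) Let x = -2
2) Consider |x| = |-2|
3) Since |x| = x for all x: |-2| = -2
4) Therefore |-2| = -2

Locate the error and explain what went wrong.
Step 3: Since |x| = x for all x: |-2| = -2

Step 3 incorrectly states that |x| = x for all x. The correct definition is |x| = x when x >= 0, and |x| = -x when x < 0. Since -2 < 0, we have |-2| = -(-2) = 2, not -2.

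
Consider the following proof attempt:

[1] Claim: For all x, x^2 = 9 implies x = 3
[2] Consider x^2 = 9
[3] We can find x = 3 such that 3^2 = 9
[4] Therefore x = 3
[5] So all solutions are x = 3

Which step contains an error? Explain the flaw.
Step 4: Therefore x = 3

Step 4 incorrectly concludes that x = 3 is the only solution. The proof shows that x = 3 is A solution (existence), but does not show it is the ONLY solution (uniqueness). In fact, x = -3 is also a solution since (-3)^2 = 9. Finding one solution doesn't prove there are no others.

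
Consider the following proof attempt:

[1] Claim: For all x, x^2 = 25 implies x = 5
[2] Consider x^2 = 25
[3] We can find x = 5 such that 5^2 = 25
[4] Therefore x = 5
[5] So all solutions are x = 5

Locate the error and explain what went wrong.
Step 4: Therefore x = 5

Step 4 incorrectly concludes that x = 5 is the only solution. The proof shows that x = 5 is A solution (existence), but does not show it is the ONLY solution (uniqueness). In fact, x = -5 is also a solution since (-5)^2 = 25. Finding one solution doesn't prove there are no others.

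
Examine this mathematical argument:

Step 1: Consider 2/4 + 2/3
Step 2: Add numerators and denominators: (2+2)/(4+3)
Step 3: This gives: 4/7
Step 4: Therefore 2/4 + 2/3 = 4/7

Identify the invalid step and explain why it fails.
Step 2: Add numerators and denominators: (2+2)/(4+3)

Step 2 incorrectly adds fractions by separately adding numerators and denominators. This is wrong. The correct method requires a common denominator: 2/4 + 2/3 = (2×3 + 2×4)/(4×3) = 14/12 = 7/6. The method used gives 4/7, which is different.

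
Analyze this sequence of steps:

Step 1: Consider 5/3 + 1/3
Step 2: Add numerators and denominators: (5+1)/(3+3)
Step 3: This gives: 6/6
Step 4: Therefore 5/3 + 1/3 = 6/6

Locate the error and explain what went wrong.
Step 2: Add numerators and denominators: (5+1)/(3+3)

Step 2 incorrectly adds fractions by separately adding numerators and denominators. This is wrong. The correct method requires a common denominator: 5/3 + 1/3 = (5×3 + 1×3)/(3×3) = 18/9 = 2. The method used gives 6/6, which is different.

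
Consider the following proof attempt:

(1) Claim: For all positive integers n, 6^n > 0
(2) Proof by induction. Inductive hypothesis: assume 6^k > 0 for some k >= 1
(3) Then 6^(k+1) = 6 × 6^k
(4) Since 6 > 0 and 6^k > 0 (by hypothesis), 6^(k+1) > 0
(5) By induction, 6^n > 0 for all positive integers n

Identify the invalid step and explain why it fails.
Step 5: By induction, 6^n > 0 for all positive integers n

Step 5 concludes the proof by induction, but no base case was ever established. A valid induction proof requires: (1) a base case proving 6^1 > 0, and (2) an inductive step showing IF 6^k > 0 THEN 6^(k+1) > 0. Steps 2-4 correctly establish the inductive step, but without the base case the conclusion in step 5 does not follow.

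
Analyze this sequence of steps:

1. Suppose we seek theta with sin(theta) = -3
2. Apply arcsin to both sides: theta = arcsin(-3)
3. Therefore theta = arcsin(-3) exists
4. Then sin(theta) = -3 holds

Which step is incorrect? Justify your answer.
Step 2: Apply arcsin to both sides: theta = arcsin(-3)

Step 2 applies arcsin to -3. However, arcsin(x) is only defined for x in [-1, 1] because sin(theta) can only produce values in that range. Since |-3| > 1, arcsin(-3) is undefined. There is no angle whose sine equals -3.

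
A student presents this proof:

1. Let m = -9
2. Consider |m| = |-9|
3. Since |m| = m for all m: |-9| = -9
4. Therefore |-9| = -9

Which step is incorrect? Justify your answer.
Step 3: Since |m| = m for all m: |-9| = -9

Step 3 incorrectly states that |m| = m for all m. The correct definition is |m| = m when m >= 0, and |m| = -m when m < 0. Since -9 < 0, we have |-9| = -(-9) = 9, not -9.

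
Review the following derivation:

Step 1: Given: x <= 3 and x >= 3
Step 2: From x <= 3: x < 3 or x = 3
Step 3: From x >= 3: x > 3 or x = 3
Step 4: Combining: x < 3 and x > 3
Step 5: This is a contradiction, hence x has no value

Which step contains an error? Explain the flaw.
Step 4: Combining: x < 3 and x > 3

Step 4 incorrectly combines the conditions. From x <= 3 and x >= 3, the intersection is x = 3. The error treats the 'or' cases as 'and' requirements. The correct conclusion is that x = 3 is the unique solution, not that no solution exists.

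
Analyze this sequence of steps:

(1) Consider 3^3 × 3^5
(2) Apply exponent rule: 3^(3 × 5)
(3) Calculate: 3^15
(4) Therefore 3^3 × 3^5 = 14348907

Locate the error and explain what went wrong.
Step 2: Apply exponent rule: 3^(3 × 5)

Step 2 incorrectly states that a^b × a^c = a^(b×c). The correct rule is a^b × a^c = a^(b+c). The actual value is 3^3 × 3^5 = 3^8 = 6561, not 3^15 = 14348907.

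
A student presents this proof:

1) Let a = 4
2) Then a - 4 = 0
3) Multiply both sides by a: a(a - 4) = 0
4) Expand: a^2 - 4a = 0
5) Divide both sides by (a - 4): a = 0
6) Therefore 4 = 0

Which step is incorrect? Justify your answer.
Step 5: Divide both sides by (a - 4): a = 0

Step 5 divides both sides by (a - 4). However, since a = 4, we have (a - 4) = 0. Division by zero is undefined, making this step invalid.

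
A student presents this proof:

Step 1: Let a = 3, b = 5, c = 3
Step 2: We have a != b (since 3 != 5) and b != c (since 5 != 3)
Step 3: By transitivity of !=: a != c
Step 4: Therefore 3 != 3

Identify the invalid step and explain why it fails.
Step 3: By transitivity of !=: a != c

Step 3 incorrectly applies transitivity to the '!=' relation. Transitivity states: if a R b and b R c, then a R c. However, '!=' is not transitive. Counterexample: 3 != 5 and 5 != 3, but 3 = 3 (both equal 3). Transitivity holds for relations like <, <=, =, but not for !=.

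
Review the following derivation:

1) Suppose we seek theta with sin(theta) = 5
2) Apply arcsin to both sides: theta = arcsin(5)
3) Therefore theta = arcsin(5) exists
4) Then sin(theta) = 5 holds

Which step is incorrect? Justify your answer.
Step 2: Apply arcsin to both sides: theta = arcsin(5)

Step 2 applies arcsin to 5. However, arcsin(x) is only defined for x in [-1, 1] because sin(theta) can only produce values in that range. Since |5| > 1, arcsin(5) is undefined. There is no angle whose sine equals 5.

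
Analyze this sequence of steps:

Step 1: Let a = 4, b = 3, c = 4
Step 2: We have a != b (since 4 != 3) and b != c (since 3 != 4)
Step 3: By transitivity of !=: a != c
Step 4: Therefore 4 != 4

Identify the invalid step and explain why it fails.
Step 3: By transitivity of !=: a != c

Step 3 incorrectly applies transitivity to the '!=' relation. Transitivity states: if a R b and b R c, then a R c. However, '!=' is not transitive. Counterexample: 4 != 3 and 3 != 4, but 4 = 4 (both equal 4). Transitivity holds for relations like <, <=, =, but not for !=.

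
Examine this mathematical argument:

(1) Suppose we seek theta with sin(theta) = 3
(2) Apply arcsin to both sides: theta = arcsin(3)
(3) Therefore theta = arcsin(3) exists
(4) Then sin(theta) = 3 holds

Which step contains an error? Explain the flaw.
Step 2: Apply arcsin to both sides: theta = arcsin(3)

Step 2 applies arcsin to 3. However, arcsin(x) is only defined for x in [-1, 1] because sin(theta) can only produce values in that range. Since |3| > 1, arcsin(3) is undefined. There is no angle whose sine equals 3.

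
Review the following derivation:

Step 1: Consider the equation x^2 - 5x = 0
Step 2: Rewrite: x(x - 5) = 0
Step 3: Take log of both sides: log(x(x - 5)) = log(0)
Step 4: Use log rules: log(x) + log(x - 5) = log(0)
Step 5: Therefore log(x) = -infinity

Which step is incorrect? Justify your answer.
Step 3: Take log of both sides: log(x(x - 5)) = log(0)

Step 3 takes the logarithm of both sides, resulting in log(0) on the right side. The logarithm is only defined for positive numbers; log(0) is undefined (approaches negative infinity). This operation is invalid.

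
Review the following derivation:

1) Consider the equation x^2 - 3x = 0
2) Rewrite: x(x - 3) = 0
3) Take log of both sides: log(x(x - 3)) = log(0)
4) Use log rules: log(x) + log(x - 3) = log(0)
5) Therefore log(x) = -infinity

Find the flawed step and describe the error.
Step 3: Take log of both sides: log(x(x - 3)) = log(0)

Step 3 takes the logarithm of both sides, resulting in log(0) on the right side. The logarithm is only defined for positive numbers; log(0) is undefined (approaches negative infinity). This operation is invalid.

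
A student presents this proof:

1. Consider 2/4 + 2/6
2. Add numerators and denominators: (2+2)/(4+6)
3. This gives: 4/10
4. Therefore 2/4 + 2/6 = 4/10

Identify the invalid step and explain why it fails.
Step 2: Add numerators and denominators: (2+2)/(4+6)

Step 2 incorrectly adds fractions by separately adding numerators and denominators. This is wrong. The correct method requires a common denominator: 2/4 + 2/6 = (2×6 + 2×4)/(4×6) = 20/24 = 5/6. The method used gives 4/10, which is different.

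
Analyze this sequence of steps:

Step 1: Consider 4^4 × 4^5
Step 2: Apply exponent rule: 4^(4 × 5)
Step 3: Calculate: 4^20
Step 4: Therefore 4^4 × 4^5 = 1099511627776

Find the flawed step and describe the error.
Step 2: Apply exponent rule: 4^(4 × 5)

Step 2 incorrectly states that a^b × a^c = a^(b×c). The correct rule is a^b × a^c = a^(b+c). The actual value is 4^4 × 4^5 = 4^9 = 262144, not 4^20 = 1099511627776.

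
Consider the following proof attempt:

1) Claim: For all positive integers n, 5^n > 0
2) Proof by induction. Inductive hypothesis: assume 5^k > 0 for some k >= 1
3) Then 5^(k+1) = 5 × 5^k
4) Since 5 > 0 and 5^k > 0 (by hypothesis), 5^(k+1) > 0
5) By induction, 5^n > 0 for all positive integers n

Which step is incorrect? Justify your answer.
Step 5: By induction, 5^n > 0 for all positive integers n

Step 5 concludes the proof by induction, but no base case was ever established. A valid induction proof requires: (1) a base case proving 5^1 > 0, and (2) an inductive step showing IF 5^k > 0 THEN 5^(k+1) > 0. Steps 2-4 correctly establish the inductive step, but without the base case the conclusion in step 5 does not follow.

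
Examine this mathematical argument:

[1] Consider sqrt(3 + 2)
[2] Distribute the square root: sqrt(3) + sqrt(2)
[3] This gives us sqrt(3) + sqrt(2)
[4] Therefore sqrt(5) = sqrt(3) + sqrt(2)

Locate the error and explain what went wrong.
Step 2: Distribute the square root: sqrt(3) + sqrt(2)

Step 2 incorrectly 'distributes' the square root over addition. The square root function does not distribute: sqrt(a + b) ≠ sqrt(a) + sqrt(b). In fact, sqrt(3 + 2) = sqrt(5) ≈ 2.2361, while sqrt(3) + sqrt(2) ≈ 3.1463.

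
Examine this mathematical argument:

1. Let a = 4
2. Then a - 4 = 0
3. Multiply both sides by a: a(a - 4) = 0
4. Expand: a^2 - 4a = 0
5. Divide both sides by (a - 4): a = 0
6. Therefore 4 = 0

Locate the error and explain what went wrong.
Step 5: Divide both sides by (a - 4): a = 0

Step 5 divides both sides by (a - 4). However, since a = 4, we have (a - 4) = 0. Division by zero is undefined, making this step invalid.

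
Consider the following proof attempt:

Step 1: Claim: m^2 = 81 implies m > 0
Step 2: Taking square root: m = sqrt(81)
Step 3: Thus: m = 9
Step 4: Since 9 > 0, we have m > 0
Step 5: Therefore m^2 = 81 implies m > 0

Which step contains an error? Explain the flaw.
Step 2: Taking square root: m = sqrt(81)

Step 2 takes the square root and assumes the positive root only. The equation m^2 = 81 actually has two solutions: m = 9 and m = -9. The proof silently assumes m > 0 without justification, then uses this assumption to conclude m > 0, which is circular. The counterexample m = -9 shows the claim is false.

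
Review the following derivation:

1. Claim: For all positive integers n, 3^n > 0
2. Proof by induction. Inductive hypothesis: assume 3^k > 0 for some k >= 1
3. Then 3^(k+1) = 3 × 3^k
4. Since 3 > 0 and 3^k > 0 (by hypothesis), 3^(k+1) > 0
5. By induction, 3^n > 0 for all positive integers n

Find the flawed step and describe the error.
Step 5: By induction, 3^n > 0 for all positive integers n

Step 5 concludes the proof by induction, but no base case was ever established. A valid induction proof requires: (1) a base case proving 3^1 > 0, and (2) an inductive step showing IF 3^k > 0 THEN 3^(k+1) > 0. Steps 2-4 correctly establish the inductive step, but without the base case the conclusion in step 5 does not follow.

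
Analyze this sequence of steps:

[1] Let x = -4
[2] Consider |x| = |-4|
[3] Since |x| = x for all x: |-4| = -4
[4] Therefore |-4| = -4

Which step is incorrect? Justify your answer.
Step 3: Since |x| = x for all x: |-4| = -4

Step 3 incorrectly states that |x| = x for all x. The correct definition is |x| = x when x >= 0, and |x| = -x when x < 0. Since -4 < 0, we have |-4| = -(-4) = 4, not -4.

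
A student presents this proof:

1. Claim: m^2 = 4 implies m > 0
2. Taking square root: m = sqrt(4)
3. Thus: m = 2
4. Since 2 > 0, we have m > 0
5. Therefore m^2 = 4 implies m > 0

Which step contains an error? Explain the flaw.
Step 2: Taking square root: m = sqrt(4)

Step 2 takes the square root and assumes the positive root only. The equation m^2 = 4 actually has two solutions: m = 2 and m = -2. The proof silently assumes m > 0 without justification, then uses this assumption to conclude m > 0, which is circular. The counterexample m = -2 shows the claim is false.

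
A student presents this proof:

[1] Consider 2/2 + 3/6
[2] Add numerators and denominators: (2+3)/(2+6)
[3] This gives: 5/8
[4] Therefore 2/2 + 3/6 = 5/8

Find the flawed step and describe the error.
Step 2: Add numerators and denominators: (2+3)/(2+6)

Step 2 incorrectly adds fractions by separately adding numerators and denominators. This is wrong. The correct method requires a common denominator: 2/2 + 3/6 = (2×6 + 3×2)/(2×6) = 18/12 = 3/2. The method used gives 5/8, which is different.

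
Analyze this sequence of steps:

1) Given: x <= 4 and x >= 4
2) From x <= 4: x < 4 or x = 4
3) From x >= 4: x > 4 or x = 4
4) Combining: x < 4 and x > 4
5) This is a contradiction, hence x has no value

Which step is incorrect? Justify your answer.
Step 4: Combining: x < 4 and x > 4

Step 4 incorrectly combines the conditions. From x <= 4 and x >= 4, the intersection is x = 4. The error treats the 'or' cases as 'and' requirements. The correct conclusion is that x = 4 is the unique solution, not that no solution exists.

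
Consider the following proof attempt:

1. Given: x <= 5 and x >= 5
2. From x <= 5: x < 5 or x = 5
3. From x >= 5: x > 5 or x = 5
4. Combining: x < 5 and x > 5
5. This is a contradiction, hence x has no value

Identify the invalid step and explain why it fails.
Step 4: Combining: x < 5 and x > 5

Step 4 incorrectly combines the conditions. From x <= 5 and x >= 5, the intersection is x = 5. The error treats the 'or' cases as 'and' requirements. The correct conclusion is that x = 5 is the unique solution, not that no solution exists.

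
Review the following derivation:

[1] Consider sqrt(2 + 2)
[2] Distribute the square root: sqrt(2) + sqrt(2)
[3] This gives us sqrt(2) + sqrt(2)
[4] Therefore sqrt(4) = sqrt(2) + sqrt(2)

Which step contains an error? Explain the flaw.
Step 2: Distribute the square root: sqrt(2) + sqrt(2)

Step 2 incorrectly 'distributes' the square root over addition. The square root function does not distribute: sqrt(a + b) ≠ sqrt(a) + sqrt(b). In fact, sqrt(2 + 2) = sqrt(4) ≈ 2.0000, while sqrt(2) + sqrt(2) ≈ 2.8284.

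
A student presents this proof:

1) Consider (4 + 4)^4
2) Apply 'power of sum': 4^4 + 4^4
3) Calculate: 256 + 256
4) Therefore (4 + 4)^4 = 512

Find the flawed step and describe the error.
Step 2: Apply 'power of sum': 4^4 + 4^4

Step 2 incorrectly applies a non-existent rule '(a+b)^n = a^n + b^n'. This is false in general. The correct expansion uses the binomial theorem. The actual value is (4 + 4)^4 = 8^4 = 4096, not 512.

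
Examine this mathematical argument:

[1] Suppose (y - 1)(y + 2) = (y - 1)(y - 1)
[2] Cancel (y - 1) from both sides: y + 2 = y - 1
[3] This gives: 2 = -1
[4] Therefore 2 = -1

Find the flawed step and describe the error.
Step 2: Cancel (y - 1) from both sides: y + 2 = y - 1

Step 2 cancels (y - 1) from both sides. This is only valid if (y - 1) ≠ 0, i.e., y ≠ 1. When y = 1, both sides equal zero regardless of the other factors. The correct approach requires considering y = 1 as a separate case.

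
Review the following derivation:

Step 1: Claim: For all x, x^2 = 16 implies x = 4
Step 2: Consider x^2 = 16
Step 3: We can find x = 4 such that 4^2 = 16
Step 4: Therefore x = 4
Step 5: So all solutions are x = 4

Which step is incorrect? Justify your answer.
Step 4: Therefore x = 4

Step 4 incorrectly concludes that x = 4 is the only solution. The proof shows that x = 4 is A solution (existence), but does not show it is the ONLY solution (uniqueness). In fact, x = -4 is also a solution since (-4)^2 = 16. Finding one solution doesn't prove there are no others.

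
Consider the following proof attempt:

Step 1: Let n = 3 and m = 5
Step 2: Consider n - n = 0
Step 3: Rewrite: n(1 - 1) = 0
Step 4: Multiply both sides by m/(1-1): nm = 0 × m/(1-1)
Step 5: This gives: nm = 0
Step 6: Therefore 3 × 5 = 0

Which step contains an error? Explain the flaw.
Step 4: Multiply both sides by m/(1-1): nm = 0 × m/(1-1)

Step 4 multiplies both sides by m/(1-1). However, 1-1 = 0, so this is multiplication by m/0, which is undefined. We cannot multiply by an undefined expression.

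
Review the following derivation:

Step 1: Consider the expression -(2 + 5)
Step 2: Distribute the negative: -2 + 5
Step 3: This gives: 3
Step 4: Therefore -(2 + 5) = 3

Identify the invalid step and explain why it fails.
Step 2: Distribute the negative: -2 + 5

Step 2 incorrectly distributes the negative sign. The correct distribution is -(2 + 5) = -2 - 5 = -7. The negative must be applied to both terms, not just the first. The error treats -(2 + 5) as -2 + 5, which equals 3 instead of -7.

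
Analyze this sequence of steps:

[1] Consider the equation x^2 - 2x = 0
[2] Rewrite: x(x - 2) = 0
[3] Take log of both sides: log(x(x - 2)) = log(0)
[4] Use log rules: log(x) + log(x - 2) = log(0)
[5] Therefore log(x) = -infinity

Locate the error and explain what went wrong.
Step 3: Take log of both sides: log(x(x - 2)) = log(0)

Step 3 takes the logarithm of both sides, resulting in log(0) on the right side. The logarithm is only defined for positive numbers; log(0) is undefined (approaches negative infinity). This operation is invalid.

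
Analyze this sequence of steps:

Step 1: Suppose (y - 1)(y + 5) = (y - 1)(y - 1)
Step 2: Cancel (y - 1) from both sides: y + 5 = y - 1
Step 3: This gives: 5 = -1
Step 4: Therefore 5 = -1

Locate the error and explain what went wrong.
Step 2: Cancel (y - 1) from both sides: y + 5 = y - 1

Step 2 cancels (y - 1) from both sides. This is only valid if (y - 1) ≠ 0, i.e., y ≠ 1. When y = 1, both sides equal zero regardless of the other factors. The correct approach requires considering y = 1 as a separate case.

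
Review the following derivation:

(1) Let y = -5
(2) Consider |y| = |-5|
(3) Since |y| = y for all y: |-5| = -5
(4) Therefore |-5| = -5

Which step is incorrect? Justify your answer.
Step 3: Since |y| = y for all y: |-5| = -5

Step 3 incorrectly states that |y| = y for all y. The correct definition is |y| = y when y >= 0, and |y| = -y when y < 0. Since -5 < 0, we have |-5| = -(-5) = 5, not -5.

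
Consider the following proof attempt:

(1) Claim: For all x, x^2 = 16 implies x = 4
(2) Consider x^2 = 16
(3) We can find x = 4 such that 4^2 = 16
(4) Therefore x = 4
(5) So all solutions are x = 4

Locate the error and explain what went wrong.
Step 4: Therefore x = 4

Step 4 incorrectly concludes that x = 4 is the only solution. The proof shows that x = 4 is A solution (existence), but does not show it is the ONLY solution (uniqueness). In fact, x = -4 is also a solution since (-4)^2 = 16. Finding one solution doesn't prove there are no others.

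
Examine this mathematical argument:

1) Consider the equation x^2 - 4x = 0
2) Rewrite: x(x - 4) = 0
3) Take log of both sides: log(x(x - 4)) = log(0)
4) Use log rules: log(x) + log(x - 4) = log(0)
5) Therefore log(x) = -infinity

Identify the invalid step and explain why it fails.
Step 3: Take log of both sides: log(x(x - 4)) = log(0)

Step 3 takes the logarithm of both sides, resulting in log(0) on the right side. The logarithm is only defined for positive numbers; log(0) is undefined (approaches negative infinity). This operation is invalid.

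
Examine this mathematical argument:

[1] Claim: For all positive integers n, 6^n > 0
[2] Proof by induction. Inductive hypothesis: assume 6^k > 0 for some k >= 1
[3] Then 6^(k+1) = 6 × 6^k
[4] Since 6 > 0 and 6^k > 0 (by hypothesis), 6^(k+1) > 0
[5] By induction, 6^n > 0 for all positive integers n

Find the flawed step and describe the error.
Step 5: By induction, 6^n > 0 for all positive integers n

Step 5 concludes the proof by induction, but no base case was ever established. A valid induction proof requires: (1) a base case proving 6^1 > 0, and (2) an inductive step showing IF 6^k > 0 THEN 6^(k+1) > 0. Steps 2-4 correctly establish the inductive step, but without the base case the conclusion in step 5 does not follow.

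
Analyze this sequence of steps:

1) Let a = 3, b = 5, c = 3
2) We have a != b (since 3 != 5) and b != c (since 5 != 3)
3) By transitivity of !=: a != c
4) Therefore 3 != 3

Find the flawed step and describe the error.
Step 3: By transitivity of !=: a != c

Step 3 incorrectly applies transitivity to the '!=' relation. Transitivity states: if a R b and b R c, then a R c. However, '!=' is not transitive. Counterexample: 3 != 5 and 5 != 3, but 3 = 3 (both equal 3). Transitivity holds for relations like <, <=, =, but not for !=.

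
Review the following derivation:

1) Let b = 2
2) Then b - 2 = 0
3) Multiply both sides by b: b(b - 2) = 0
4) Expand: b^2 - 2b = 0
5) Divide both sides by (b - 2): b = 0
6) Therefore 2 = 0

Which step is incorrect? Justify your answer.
Step 5: Divide both sides by (b - 2): b = 0

Step 5 divides both sides by (b - 2). However, since b = 2, we have (b - 2) = 0. Division by zero is undefined, making this step invalid.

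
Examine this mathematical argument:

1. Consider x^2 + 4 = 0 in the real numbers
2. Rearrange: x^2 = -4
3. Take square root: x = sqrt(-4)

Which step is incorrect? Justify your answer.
Step 3: Take square root: x = sqrt(-4)

Step 3 takes the square root of -4, which is negative. In the real number system, the square root of a negative number is undefined. The equation x^2 + 4 = 0 has no real solutions. Square roots of negative numbers only exist in the complex numbers.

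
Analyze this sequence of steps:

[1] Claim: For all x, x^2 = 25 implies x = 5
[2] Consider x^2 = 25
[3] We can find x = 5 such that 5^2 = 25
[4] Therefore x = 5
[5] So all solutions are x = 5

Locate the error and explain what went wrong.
Step 4: Therefore x = 5

Step 4 incorrectly concludes that x = 5 is the only solution. The proof shows that x = 5 is A solution (existence), but does not show it is the ONLY solution (uniqueness). In fact, x = -5 is also a solution since (-5)^2 = 25. Finding one solution doesn't prove there are no others.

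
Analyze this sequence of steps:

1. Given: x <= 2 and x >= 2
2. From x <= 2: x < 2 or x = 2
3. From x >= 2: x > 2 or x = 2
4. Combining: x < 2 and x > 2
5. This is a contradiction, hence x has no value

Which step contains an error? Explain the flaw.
Step 4: Combining: x < 2 and x > 2

Step 4 incorrectly combines the conditions. From x <= 2 and x >= 2, the intersection is x = 2. The error treats the 'or' cases as 'and' requirements. The correct conclusion is that x = 2 is the unique solution, not that no solution exists.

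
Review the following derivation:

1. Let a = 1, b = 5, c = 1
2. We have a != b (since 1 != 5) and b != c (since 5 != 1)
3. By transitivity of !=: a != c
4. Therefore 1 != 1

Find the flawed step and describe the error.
Step 3: By transitivity of !=: a != c

Step 3 incorrectly applies transitivity to the '!=' relation. Transitivity states: if a R b and b R c, then a R c. However, '!=' is not transitive. Counterexample: 1 != 5 and 5 != 1, but 1 = 1 (both equal 1). Transitivity holds for relations like <, <=, =, but not for !=.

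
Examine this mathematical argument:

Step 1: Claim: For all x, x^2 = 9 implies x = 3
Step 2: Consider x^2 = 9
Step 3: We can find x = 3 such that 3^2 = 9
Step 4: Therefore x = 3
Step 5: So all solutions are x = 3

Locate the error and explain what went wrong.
Step 4: Therefore x = 3

Step 4 incorrectly concludes that x = 3 is the only solution. The proof shows that x = 3 is A solution (existence), but does not show it is the ONLY solution (uniqueness). In fact, x = -3 is also a solution since (-3)^2 = 9. Finding one solution doesn't prove there are no others.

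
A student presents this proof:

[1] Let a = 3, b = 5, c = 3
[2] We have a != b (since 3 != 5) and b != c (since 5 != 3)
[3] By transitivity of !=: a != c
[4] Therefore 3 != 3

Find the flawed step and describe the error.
Step 3: By transitivity of !=: a != c

Step 3 incorrectly applies transitivity to the '!=' relation. Transitivity states: if a R b and b R c, then a R c. However, '!=' is not transitive. Counterexample: 3 != 5 and 5 != 3, but 3 = 3 (both equal 3). Transitivity holds for relations like <, <=, =, but not for !=.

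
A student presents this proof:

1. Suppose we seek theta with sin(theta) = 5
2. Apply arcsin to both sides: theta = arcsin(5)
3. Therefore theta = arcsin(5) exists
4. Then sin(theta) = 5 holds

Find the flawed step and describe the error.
Step 2: Apply arcsin to both sides: theta = arcsin(5)

Step 2 applies arcsin to 5. However, arcsin(x) is only defined for x in [-1, 1] because sin(theta) can only produce values in that range. Since |5| > 1, arcsin(5) is undefined. There is no angle whose sine equals 5.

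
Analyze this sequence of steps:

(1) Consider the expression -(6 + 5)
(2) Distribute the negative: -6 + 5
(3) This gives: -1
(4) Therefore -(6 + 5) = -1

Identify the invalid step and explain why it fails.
Step 2: Distribute the negative: -6 + 5

Step 2 incorrectly distributes the negative sign. The correct distribution is -(6 + 5) = -6 - 5 = -11. The negative must be applied to both terms, not just the first. The error treats -(6 + 5) as -6 + 5, which equals -1 instead of -11.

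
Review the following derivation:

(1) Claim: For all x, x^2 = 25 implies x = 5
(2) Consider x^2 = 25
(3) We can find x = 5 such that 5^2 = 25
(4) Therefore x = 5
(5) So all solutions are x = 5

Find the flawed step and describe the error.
Step 4: Therefore x = 5

Step 4 incorrectly concludes that x = 5 is the only solution. The proof shows that x = 5 is A solution (existence), but does not show it is the ONLY solution (uniqueness). In fact, x = -5 is also a solution since (-5)^2 = 25. Finding one solution doesn't prove there are no others.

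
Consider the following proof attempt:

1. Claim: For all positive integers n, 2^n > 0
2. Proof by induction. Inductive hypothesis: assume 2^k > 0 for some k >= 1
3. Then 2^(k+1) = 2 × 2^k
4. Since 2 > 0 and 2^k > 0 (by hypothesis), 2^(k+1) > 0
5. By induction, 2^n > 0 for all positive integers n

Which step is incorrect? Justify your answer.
Step 5: By induction, 2^n > 0 for all positive integers n

Step 5 concludes the proof by induction, but no base case was ever established. A valid induction proof requires: (1) a base case proving 2^1 > 0, and (2) an inductive step showing IF 2^k > 0 THEN 2^(k+1) > 0. Steps 2-4 correctly establish the inductive step, but without the base case the conclusion in step 5 does not follow.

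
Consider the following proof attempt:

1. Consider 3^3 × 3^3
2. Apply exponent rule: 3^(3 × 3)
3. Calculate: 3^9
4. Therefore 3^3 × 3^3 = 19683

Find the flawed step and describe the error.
Step 2: Apply exponent rule: 3^(3 × 3)

Step 2 incorrectly states that a^b × a^c = a^(b×c). The correct rule is a^b × a^c = a^(b+c). The actual value is 3^3 × 3^3 = 3^6 = 729, not 3^9 = 19683.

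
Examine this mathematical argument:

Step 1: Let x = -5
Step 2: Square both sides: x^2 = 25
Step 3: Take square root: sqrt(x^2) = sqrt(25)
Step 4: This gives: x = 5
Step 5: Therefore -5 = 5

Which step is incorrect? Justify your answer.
Step 4: This gives: x = 5

Step 4 incorrectly states that sqrt(x^2) = x. The correct identity is sqrt(x^2) = |x|. Since x = -5 < 0, we have sqrt(x^2) = |-5| = 5, not x = -5.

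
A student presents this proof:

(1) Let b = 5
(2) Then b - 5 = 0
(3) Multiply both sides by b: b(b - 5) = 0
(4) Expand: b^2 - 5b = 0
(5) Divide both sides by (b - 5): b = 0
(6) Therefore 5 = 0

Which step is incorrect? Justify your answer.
Step 5: Divide both sides by (b - 5): b = 0

Step 5 divides both sides by (b - 5). However, since b = 5, we have (b - 5) = 0. Division by zero is undefined, making this step invalid.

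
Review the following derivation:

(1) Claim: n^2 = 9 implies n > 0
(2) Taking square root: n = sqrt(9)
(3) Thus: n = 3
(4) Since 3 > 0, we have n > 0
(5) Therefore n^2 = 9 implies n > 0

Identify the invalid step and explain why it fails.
Step 2: Taking square root: n = sqrt(9)

Step 2 takes the square root and assumes the positive root only. The equation n^2 = 9 actually has two solutions: n = 3 and n = -3. The proof silently assumes n > 0 without justification, then uses this assumption to conclude n > 0, which is circular. The counterexample n = -3 shows the claim is false.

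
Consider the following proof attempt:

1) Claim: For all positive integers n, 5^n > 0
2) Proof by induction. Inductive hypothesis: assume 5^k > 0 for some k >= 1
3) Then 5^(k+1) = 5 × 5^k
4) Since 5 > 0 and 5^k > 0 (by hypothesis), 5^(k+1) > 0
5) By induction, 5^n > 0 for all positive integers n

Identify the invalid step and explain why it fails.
Step 5: By induction, 5^n > 0 for all positive integers n

Step 5 concludes the proof by induction, but no base case was ever established. A valid induction proof requires: (1) a base case proving 5^1 > 0, and (2) an inductive step showing IF 5^k > 0 THEN 5^(k+1) > 0. Steps 2-4 correctly establish the inductive step, but without the base case the conclusion in step 5 does not follow.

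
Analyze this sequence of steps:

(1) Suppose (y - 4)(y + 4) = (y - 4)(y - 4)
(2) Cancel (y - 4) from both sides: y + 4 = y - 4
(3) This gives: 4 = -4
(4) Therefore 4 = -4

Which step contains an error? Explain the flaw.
Step 2: Cancel (y - 4) from both sides: y + 4 = y - 4

Step 2 cancels (y - 4) from both sides. This is only valid if (y - 4) ≠ 0, i.e., y ≠ 4. When y = 4, both sides equal zero regardless of the other factors. The correct approach requires considering y = 4 as a separate case.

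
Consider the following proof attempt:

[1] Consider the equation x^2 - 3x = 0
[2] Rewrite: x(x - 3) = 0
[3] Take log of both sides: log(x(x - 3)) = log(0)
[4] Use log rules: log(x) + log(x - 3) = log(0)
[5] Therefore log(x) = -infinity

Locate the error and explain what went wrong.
Step 3: Take log of both sides: log(x(x - 3)) = log(0)

Step 3 takes the logarithm of both sides, resulting in log(0) on the right side. The logarithm is only defined for positive numbers; log(0) is undefined (approaches negative infinity). This operation is invalid.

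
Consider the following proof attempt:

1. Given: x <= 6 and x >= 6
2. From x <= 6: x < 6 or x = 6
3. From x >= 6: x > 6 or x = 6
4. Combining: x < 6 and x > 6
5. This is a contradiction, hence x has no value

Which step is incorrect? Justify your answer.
Step 4: Combining: x < 6 and x > 6

Step 4 incorrectly combines the conditions. From x <= 6 and x >= 6, the intersection is x = 6. The error treats the 'or' cases as 'and' requirements. The correct conclusion is that x = 6 is the unique solution, not that no solution exists.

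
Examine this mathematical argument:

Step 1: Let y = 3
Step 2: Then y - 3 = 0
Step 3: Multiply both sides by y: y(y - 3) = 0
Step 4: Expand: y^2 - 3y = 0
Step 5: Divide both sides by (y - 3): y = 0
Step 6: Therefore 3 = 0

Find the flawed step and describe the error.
Step 5: Divide both sides by (y - 3): y = 0

Step 5 divides both sides by (y - 3). However, since y = 3, we have (y - 3) = 0. Division by zero is undefined, making this step invalid.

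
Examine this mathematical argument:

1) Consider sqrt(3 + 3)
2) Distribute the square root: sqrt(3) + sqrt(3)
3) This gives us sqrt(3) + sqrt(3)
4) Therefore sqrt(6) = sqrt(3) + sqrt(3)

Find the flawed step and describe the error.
Step 2: Distribute the square root: sqrt(3) + sqrt(3)

Step 2 incorrectly 'distributes' the square root over addition. The square root function does not distribute: sqrt(a + b) ≠ sqrt(a) + sqrt(b). In fact, sqrt(3 + 3) = sqrt(6) ≈ 2.4495, while sqrt(3) + sqrt(3) ≈ 3.4641.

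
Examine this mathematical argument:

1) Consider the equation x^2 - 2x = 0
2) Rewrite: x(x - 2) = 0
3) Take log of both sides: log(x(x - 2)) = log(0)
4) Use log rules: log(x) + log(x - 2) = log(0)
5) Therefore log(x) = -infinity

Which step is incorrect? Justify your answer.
Step 3: Take log of both sides: log(x(x - 2)) = log(0)

Step 3 takes the logarithm of both sides, resulting in log(0) on the right side. The logarithm is only defined for positive numbers; log(0) is undefined (approaches negative infinity). This operation is invalid.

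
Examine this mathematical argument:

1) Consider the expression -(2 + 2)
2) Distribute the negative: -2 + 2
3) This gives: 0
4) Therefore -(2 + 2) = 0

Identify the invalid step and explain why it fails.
Step 2: Distribute the negative: -2 + 2

Step 2 incorrectly distributes the negative sign. The correct distribution is -(2 + 2) = -2 - 2 = -4. The negative must be applied to both terms, not just the first. The error treats -(2 + 2) as -2 + 2, which equals 0 instead of -4.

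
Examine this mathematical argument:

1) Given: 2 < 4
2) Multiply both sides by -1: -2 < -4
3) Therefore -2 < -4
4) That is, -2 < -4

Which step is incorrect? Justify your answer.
Step 2: Multiply both sides by -1: -2 < -4

Step 2 multiplies both sides by -1 but fails to reverse the inequality sign. When multiplying (or dividing) an inequality by a negative number, the direction must be reversed. Since 2 < 4, we should get -2 > -4, i.e., -2 > -4.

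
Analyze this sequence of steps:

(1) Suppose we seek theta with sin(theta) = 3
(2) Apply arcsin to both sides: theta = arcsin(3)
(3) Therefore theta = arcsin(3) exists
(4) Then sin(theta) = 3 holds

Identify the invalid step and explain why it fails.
Step 2: Apply arcsin to both sides: theta = arcsin(3)

Step 2 applies arcsin to 3. However, arcsin(x) is only defined for x in [-1, 1] because sin(theta) can only produce values in that range. Since |3| > 1, arcsin(3) is undefined. There is no angle whose sine equals 3.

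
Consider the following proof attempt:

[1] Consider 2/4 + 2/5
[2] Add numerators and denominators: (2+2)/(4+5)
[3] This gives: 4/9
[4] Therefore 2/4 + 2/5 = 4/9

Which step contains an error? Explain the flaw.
Step 2: Add numerators and denominators: (2+2)/(4+5)

Step 2 incorrectly adds fractions by separately adding numerators and denominators. This is wrong. The correct method requires a common denominator: 2/4 + 2/5 = (2×5 + 2×4)/(4×5) = 18/20 = 9/10. The method used gives 4/9, which is different.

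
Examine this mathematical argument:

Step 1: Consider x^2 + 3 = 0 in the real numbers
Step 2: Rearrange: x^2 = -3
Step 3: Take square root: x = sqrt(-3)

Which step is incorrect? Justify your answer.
Step 3: Take square root: x = sqrt(-3)

Step 3 takes the square root of -3, which is negative. In the real number system, the square root of a negative number is undefined. The equation x^2 + 3 = 0 has no real solutions. Square roots of negative numbers only exist in the complex numbers.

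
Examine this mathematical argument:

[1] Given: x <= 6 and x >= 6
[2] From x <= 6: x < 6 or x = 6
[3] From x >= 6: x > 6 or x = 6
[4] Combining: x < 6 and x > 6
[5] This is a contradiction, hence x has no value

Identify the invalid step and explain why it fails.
Step 4: Combining: x < 6 and x > 6

Step 4 incorrectly combines the conditions. From x <= 6 and x >= 6, the intersection is x = 6. The error treats the 'or' cases as 'and' requirements. The correct conclusion is that x = 6 is the unique solution, not that no solution exists.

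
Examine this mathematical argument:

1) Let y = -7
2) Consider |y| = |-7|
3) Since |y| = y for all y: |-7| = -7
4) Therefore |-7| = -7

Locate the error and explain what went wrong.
Step 3: Since |y| = y for all y: |-7| = -7

Step 3 incorrectly states that |y| = y for all y. The correct definition is |y| = y when y >= 0, and |y| = -y when y < 0. Since -7 < 0, we have |-7| = -(-7) = 7, not -7.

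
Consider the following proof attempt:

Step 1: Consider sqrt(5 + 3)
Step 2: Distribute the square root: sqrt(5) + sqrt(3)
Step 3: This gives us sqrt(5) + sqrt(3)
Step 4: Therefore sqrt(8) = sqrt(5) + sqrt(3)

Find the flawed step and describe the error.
Step 2: Distribute the square root: sqrt(5) + sqrt(3)

Step 2 incorrectly 'distributes' the square root over addition. The square root function does not distribute: sqrt(a + b) ≠ sqrt(a) + sqrt(b). In fact, sqrt(5 + 3) = sqrt(8) ≈ 2.8284, while sqrt(5) + sqrt(3) ≈ 3.9681.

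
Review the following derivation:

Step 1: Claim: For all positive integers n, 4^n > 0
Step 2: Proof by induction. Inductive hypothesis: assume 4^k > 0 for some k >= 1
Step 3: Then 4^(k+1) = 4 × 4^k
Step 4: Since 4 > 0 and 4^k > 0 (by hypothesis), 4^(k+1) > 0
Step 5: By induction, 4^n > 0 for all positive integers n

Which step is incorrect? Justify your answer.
Step 5: By induction, 4^n > 0 for all positive integers n

Step 5 concludes the proof by induction, but no base case was ever established. A valid induction proof requires: (1) a base case proving 4^1 > 0, and (2) an inductive step showing IF 4^k > 0 THEN 4^(k+1) > 0. Steps 2-4 correctly establish the inductive step, but without the base case the conclusion in step 5 does not follow.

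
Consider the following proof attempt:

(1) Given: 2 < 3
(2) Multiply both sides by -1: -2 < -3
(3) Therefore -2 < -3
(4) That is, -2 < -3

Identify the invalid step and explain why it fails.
Step 2: Multiply both sides by -1: -2 < -3

Step 2 multiplies both sides by -1 but fails to reverse the inequality sign. When multiplying (or dividing) an inequality by a negative number, the direction must be reversed. Since 2 < 3, we should get -2 > -3, i.e., -2 > -3.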